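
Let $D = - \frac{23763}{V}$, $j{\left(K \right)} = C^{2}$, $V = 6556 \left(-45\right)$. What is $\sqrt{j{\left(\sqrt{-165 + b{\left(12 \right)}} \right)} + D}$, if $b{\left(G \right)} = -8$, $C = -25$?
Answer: $\frac{\sqrt{1511250300285}}{49170} \approx 25.002$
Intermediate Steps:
$V = -295020$
$j{\left(K \right)} = 625$ ($j{\left(K \right)} = \left(-25\right)^{2} = 625$)
$D = \frac{7921}{98340}$ ($D = - \frac{23763}{-295020} = \left(-23763\right) \left(- \frac{1}{295020}\right) = \frac{7921}{98340} \approx 0.080547$)
$\sqrt{j{\left(\sqrt{-165 + b{\left(12 \right)}} \right)} + D} = \sqrt{625 + \frac{7921}{98340}} = \sqrt{\frac{61470421}{98340}} = \frac{\sqrt{1511250300285}}{49170}$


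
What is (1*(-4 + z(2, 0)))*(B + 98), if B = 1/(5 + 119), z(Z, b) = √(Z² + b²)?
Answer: -12153/62 ≈ -196.02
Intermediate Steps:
B = 1/124 ≈ 0.0080645
(1*(-4 + z(2, 0)))*(B + 98) = (1*(-4 + √(2² + 0²)))*(1/124 + 98) = (1*(-4 + √(4 + 0)))*(12153/124) = (1*(-4 + √4))*(12153/124) = (1*(-4 + 2))*(12153/124) = (1*(-2))*(12153/124) = -2*12153/124 = -12153/62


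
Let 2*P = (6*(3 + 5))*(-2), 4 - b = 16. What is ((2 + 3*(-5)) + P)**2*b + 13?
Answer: -44639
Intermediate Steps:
b = -12 (b = 4 - 1*16 = 4 - 16 = -12)
P = -48 (P = ((6*(3 + 5))*(-2))/2 = ((6*8)*(-2))/2 = (48*(-2))/2 = (1/2)*(-96) = -48)
((2 + 3*(-5)) + P)**2*b + 13 = ((2 + 3*(-5)) - 48)**2*(-12) + 13 = ((2 - 15) - 48)**2*(-12) + 13 = (-13 - 48)**2*(-12) + 13 = (-61)**2*(-12) + 13 = 3721*(-12) + 13 = -44652 + 13 = -44639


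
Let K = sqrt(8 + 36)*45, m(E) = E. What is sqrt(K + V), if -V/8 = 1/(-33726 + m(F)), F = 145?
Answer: sqrt(268648 + 101491520490*sqrt(11))/33581 ≈ 17.277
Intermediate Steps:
V = 8/33581 (V = -8/(-33726 + 145) = -8/(-33581) = -8*(-1/33581) = 8/33581 ≈ 0.00023823)
K = 90*sqrt(11) (K = sqrt(44)*45 = (2*sqrt(11))*45 = 90*sqrt(11) ≈ 298.50)
sqrt(K + V) = sqrt(90*sqrt(11) + 8/33581) = sqrt(8/33581 + 90*sqrt(11))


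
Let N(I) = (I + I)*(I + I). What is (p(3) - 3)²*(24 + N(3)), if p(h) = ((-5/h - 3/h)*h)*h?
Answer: 43740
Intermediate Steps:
p(h) = -8*h (p(h) = ((-8/h)*h)*h = -8*h)
N(I) = 4*I² (N(I) = (2*I)*(2*I) = 4*I²)
(p(3) - 3)²*(24 + N(3)) = (-8*3 - 3)²*(24 + 4*3²) = (-24 - 3)²*(24 + 4*9) = (-27)²*(24 + 36) = 729*60 = 43740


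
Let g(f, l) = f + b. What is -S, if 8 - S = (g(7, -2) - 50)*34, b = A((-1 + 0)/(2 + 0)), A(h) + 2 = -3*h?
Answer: -1487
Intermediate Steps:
A(h) = -2 - 3*h
b = -½ (b = -2 - 3*(-1 + 0)/(2 + 0) = -2 - (-3)/2 = -2 - 3*(-½) = -2 + 3/2 = -½ ≈ -0.50000)
g(f, l) = -½ + f (g(f, l) = f - ½ = -½ + f)
S = 1487 (S = 8 - ((-½ + 7) - 50)*34 = 8 - (13/2 - 50)*34 = 8 - (-87)*34/2 = 8 - 1*(-1479) = 8 + 1479 = 1487)
-S = -1*1487 = -1487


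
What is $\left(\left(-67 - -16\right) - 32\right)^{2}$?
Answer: $6889$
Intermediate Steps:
$\left(\left(-67 - -16\right) - 32\right)^{2} = \left(\left(-67 + 16\right) - 32\right)^{2} = \left(-51 - 32\right)^{2} = \left(-83\right)^{2} = 6889$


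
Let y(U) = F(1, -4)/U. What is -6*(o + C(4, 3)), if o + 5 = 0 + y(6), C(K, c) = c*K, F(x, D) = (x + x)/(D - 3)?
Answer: -292/7 ≈ -41.714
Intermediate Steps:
F(x, D) = 2*x/(-3 + D) (F(x, D) = (2*x)/(-3 + D) = 2*x/(-3 + D))
C(K, c) = K*c
y(U) = -2/(7*U) (y(U) = (2*1/(-3 - 4))/U = (2*1/(-7))/U = (2*1*(-⅐))/U = -2/(7*U))
o = -106/21 (o = -5 + (0 - 2/7/6) = -5 + (0 - 2/7*⅙) = -5 + (0 - 1/21) = -5 - 1/21 = -106/21 ≈ -5.0476)
-6*(o + C(4, 3)) = -6*(-106/21 + 4*3) = -6*(-106/21 + 12) = -6*146/21 = -292/7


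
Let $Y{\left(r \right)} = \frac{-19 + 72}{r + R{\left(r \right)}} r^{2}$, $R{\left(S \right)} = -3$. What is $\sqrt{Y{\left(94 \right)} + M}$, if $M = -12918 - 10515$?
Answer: $\frac{i \sqrt{151432645}}{91} \approx 135.23 i$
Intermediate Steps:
$M = -23433$ ($M = -12918 - 10515 = -23433$)
$Y{\left(r \right)} = \frac{53 r^{2}}{-3 + r}$ ($Y{\left(r \right)} = \frac{-19 + 72}{r - 3} r^{2} = \frac{53}{-3 + r} r^{2} = \frac{53 r^{2}}{-3 + r}$)
$\sqrt{Y{\left(94 \right)} + M} = \sqrt{\frac{53 \cdot 94^{2}}{-3 + 94} - 23433} = \sqrt{53 \cdot 8836 \cdot \frac{1}{91} - 23433} = \sqrt{\frac{468308}{91} - 23433} = \sqrt{- \frac{1664095}{91}} = \frac{i \sqrt{151432645}}{91}$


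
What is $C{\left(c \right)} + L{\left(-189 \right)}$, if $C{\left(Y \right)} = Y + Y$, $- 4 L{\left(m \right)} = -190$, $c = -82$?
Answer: $- \frac{233}{2} \approx -116.5$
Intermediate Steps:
$L{\left(m \right)} = \frac{95}{2}$ ($L{\left(m \right)} = \left(- \frac{1}{4}\right) \left(-190\right) = \frac{95}{2}$)
$C{\left(Y \right)} = 2 Y$
$C{\left(c \right)} + L{\left(-189 \right)} = 2 \left(-82\right) + \frac{95}{2} = -164 + \frac{95}{2} = - \frac{233}{2}$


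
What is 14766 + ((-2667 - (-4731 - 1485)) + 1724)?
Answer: 20039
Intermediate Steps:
14766 + ((-2667 - (-4731 - 1485)) + 1724) = 14766 + ((-2667 - 1*(-6216)) + 1724) = 14766 + ((-2667 + 6216) + 1724) = 14766 + (3549 + 1724) = 14766 + 5273 = 20039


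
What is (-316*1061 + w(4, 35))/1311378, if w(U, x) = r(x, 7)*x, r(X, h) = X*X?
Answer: -97467/437126 ≈ -0.22297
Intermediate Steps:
r(X, h) = X²
w(U, x) = x³ (w(U, x) = x²*x = x³)
(-316*1061 + w(4, 35))/1311378 = (-316*1061 + 35³)/1311378 = (-335276 + 42875)*(1/1311378) = -292401*1/1311378 = -97467/437126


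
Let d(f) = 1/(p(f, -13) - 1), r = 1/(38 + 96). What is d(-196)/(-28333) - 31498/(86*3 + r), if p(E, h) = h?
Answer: -239171994573/1959113618 ≈ -122.08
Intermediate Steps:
r = 1/134 ≈ 0.0074627
d(f) = -1/14 (d(f) = 1/(-13 - 1) = 1/(-14) = -1/14)
d(-196)/(-28333) - 31498/(86*3 + r) = -1/14/(-28333) - 31498/(86*3 + 1/134) = -1/14*(-1/28333) - 31498/(258 + 1/134) = 1/396662 - 31498/34573/134 = 1/396662 - 31498*134/34573 = 1/396662 - 4220732/34573 = -239171994573/1959113618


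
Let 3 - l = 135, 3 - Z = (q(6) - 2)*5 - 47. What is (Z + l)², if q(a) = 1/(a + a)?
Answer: 755161/144 ≈ 5244.2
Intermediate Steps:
q(a) = 1/(2*a)
Z = 715/12 (Z = 3 - (((½)/6 - 2)*5 - 47) = 3 - (((½)*(⅙) - 2)*5 - 47) = 3 - ((1/12 - 2)*5 - 47) = 3 - (-23/12*5 - 47) = 3 - (-115/12 - 47) = 3 - 1*(-679/12) = 3 + 679/12 = 715/12 ≈ 59.583)
l = -132 (l = 3 - 1*135 = 3 - 135 = -132)
(Z + l)² = (715/12 - 132)² = (-869/12)² = 755161/144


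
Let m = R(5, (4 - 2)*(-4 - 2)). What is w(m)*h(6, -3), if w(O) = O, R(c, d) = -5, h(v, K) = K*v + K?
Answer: 105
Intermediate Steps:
h(v, K) = K + K*v
m = -5
w(m)*h(6, -3) = -(-15)*(1 + 6) = -(-15)*7 = -5*(-21) = 105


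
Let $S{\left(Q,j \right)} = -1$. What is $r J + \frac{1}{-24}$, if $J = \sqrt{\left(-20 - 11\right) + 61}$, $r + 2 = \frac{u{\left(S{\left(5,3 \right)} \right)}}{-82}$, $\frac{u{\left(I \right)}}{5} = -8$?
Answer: $- \frac{1}{24} - \frac{62 \sqrt{30}}{41} \approx -8.3243$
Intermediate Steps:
$u{\left(I \right)} = -40$ ($u{\left(I \right)} = 5 \left(-8\right) = -40$)
$r = - \frac{62}{41}$ ($r = -2 - \frac{40}{-82} = -2 - - \frac{20}{41} = -2 + \frac{20}{41} = - \frac{62}{41} \approx -1.5122$)
$J = \sqrt{30}$ ($J = \sqrt{-31 + 61} = \sqrt{30} \approx 5.4772$)
$r J + \frac{1}{-24} = - \frac{62 \sqrt{30}}{41} + \frac{1}{-24} = - \frac{62 \sqrt{30}}{41} - \frac{1}{24} = - \frac{1}{24} - \frac{62 \sqrt{30}}{41}$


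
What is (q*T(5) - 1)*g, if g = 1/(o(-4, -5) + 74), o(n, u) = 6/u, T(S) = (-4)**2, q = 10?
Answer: 795/364 ≈ 2.1841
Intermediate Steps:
T(S) = 16
g = 5/364 (g = 1/(6/(-5) + 74) = 1/(6*(-1/5) + 74) = 1/(-6/5 + 74) = 1/(364/5) = 5/364 ≈ 0.013736)
(q*T(5) - 1)*g = (10*16 - 1)*(5/364) = (160 - 1)*(5/364) = 159*(5/364) = 795/364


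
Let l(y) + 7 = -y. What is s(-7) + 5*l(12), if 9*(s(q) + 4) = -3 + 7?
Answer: -887/9 ≈ -98.556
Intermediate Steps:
l(y) = -7 - y
s(q) = -32/9 (s(q) = -4 + (-3 + 7)/9 = -4 + (1/9)*4 = -4 + 4/9 = -32/9)
s(-7) + 5*l(12) = -32/9 + 5*(-7 - 1*12) = -32/9 + 5*(-7 - 12) = -32/9 + 5*(-19) = -32/9 - 95 = -887/9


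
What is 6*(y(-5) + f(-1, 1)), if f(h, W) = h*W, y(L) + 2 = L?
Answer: -48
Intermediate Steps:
y(L) = -2 + L
f(h, W) = W*h
6*(y(-5) + f(-1, 1)) = 6*((-2 - 5) + 1*(-1)) = 6*(-7 - 1) = 6*(-8) = -48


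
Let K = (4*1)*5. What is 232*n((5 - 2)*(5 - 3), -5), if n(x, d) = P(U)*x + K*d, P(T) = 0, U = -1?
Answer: -23200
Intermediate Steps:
K = 20 (K = 4*5 = 20)
n(x, d) = 20*d (n(x, d) = 0*x + 20*d = 0 + 20*d = 20*d)
232*n((5 - 2)*(5 - 3), -5) = 232*(20*(-5)) = 232*(-100) = -23200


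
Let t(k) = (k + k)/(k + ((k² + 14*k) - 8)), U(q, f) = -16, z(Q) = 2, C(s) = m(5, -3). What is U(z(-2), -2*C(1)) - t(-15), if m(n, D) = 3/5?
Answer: -79/4 ≈ -19.750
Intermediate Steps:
m(n, D) = ⅗ (m(n, D) = 3*(⅕) = ⅗)
C(s) = ⅗
t(k) = 2*k/(-8 + k² + 15*k) (t(k) = (2*k)/(k + (-8 + k² + 14*k)) = (2*k)/(-8 + k² + 15*k) = 2*k/(-8 + k² + 15*k))
U(z(-2), -2*C(1)) - t(-15) = -16 - 2*(-15)/(-8 + (-15)² + 15*(-15)) = -16 - 2*(-15)/(-8 + 225 - 225) = -16 - 2*(-15)/(-8) = -16 - 2*(-15)*(-1)/8 = -16 - 1*15/4 = -16 - 15/4 = -79/4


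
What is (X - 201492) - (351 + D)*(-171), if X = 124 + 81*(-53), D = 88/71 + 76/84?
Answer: -72200851/497 ≈ -1.4527e+5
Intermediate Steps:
D = 3197/1491 (D = 88*(1/71) + 76*(1/84) = 88/71 + 19/21 = 3197/1491 ≈ 2.1442)
X = -4169 (X = 124 - 4293 = -4169)
(X - 201492) - (351 + D)*(-171) = (-4169 - 201492) - (351 + 3197/1491)*(-171) = -205661 - 526538*(-171)/1491 = -205661 - 1*(-30012666/497) = -205661 + 30012666/497 = -72200851/497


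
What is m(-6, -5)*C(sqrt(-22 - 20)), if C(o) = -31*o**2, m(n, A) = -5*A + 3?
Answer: 36456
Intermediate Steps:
m(n, A) = 3 - 5*A
m(-6, -5)*C(sqrt(-22 - 20)) = (3 - 5*(-5))*(-31*(sqrt(-22 - 20))**2) = (3 + 25)*(-31*(sqrt(-42))**2) = 28*(-31*(I*sqrt(42))**2) = 28*(-31*(-42)) = 28*1302 = 36456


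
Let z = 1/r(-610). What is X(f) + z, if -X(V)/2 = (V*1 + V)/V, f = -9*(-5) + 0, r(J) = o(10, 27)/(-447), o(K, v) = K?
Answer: -487/10 ≈ -48.700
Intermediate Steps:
r(J) = -10/447 (r(J) = 10/(-447) = 10*(-1/447) = -10/447)
f = 45 (f = 45 + 0 = 45)
X(V) = -4 (X(V) = -2*(V*1 + V)/V = -2*(V + V)/V = -2*2*V/V = -2*2 = -4)
z = -447/10 (z = 1/(-10/447) = -447/10 ≈ -44.700)
X(f) + z = -4 - 447/10 = -487/10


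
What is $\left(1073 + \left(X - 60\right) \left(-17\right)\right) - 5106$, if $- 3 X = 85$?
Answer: $- \frac{7594}{3} \approx -2531.3$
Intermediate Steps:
$X = - \frac{85}{3}$ ($X = \left(- \frac{1}{3}\right) 85 = - \frac{85}{3} \approx -28.333$)
$\left(1073 + \left(X - 60\right) \left(-17\right)\right) - 5106 = \left(1073 + \left(- \frac{85}{3} - 60\right) \left(-17\right)\right) - 5106 = \left(1073 - - \frac{4505}{3}\right) - 5106 = \left(1073 + \frac{4505}{3}\right) - 5106 = \frac{7724}{3} - 5106 = - \frac{7594}{3}$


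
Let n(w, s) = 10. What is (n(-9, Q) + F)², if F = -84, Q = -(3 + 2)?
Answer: 5476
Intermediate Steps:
Q = -5 (Q = -1*5 = -5)
(n(-9, Q) + F)² = (10 - 84)² = (-74)² = 5476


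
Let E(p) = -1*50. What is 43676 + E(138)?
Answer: 43626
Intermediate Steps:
E(p) = -50
43676 + E(138) = 43676 - 50 = 43626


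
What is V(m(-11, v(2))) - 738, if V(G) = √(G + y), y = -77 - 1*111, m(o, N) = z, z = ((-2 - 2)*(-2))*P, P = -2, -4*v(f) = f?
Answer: -738 + 2*I*√51 ≈ -738.0 + 14.283*I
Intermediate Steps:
v(f) = -f/4
z = -16 (z = ((-2 - 2)*(-2))*(-2) = -4*(-2)*(-2) = 8*(-2) = -16)
m(o, N) = -16
y = -188 (y = -77 - 111 = -188)
V(G) = √(-188 + G) (V(G) = √(G - 188) = √(-188 + G))
V(m(-11, v(2))) - 738 = √(-188 - 16) - 738 = √(-204) - 738 = 2*I*√51 - 738 = -738 + 2*I*√51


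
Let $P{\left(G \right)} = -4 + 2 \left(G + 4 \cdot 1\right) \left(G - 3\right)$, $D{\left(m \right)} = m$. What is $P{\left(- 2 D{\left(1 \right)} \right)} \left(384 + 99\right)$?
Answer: $-11592$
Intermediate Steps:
$P{\left(G \right)} = -4 + 2 \left(-3 + G\right) \left(4 + G\right)$ ($P{\left(G \right)} = -4 + 2 \left(G + 4\right) \left(-3 + G\right) = -4 + 2 \left(4 + G\right) \left(-3 + G\right) = -4 + 2 \left(-3 + G\right) \left(4 + G\right)$)
$P{\left(- 2 D{\left(1 \right)} \right)} \left(384 + 99\right) = \left(-28 + 2 \left(\left(-2\right) 1\right) + 2 \left(\left(-2\right) 1\right)^{2}\right) \left(384 + 99\right) = \left(-28 + 2 \left(-2\right) + 2 \left(-2\right)^{2}\right) 483 = \left(-28 - 4 + 2 \cdot 4\right) 483 = \left(-28 - 4 + 8\right) 483 = \left(-24\right) 483 = -11592$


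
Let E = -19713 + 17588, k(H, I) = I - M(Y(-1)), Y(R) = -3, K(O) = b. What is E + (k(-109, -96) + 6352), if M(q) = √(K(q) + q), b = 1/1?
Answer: 4131 - I*√2 ≈ 4131.0 - 1.4142*I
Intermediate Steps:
b = 1
K(O) = 1
M(q) = √(1 + q)
k(H, I) = I - I*√2 (k(H, I) = I - √(1 - 3) = I - √(-2) = I - I*√2)
E = -2125
E + (k(-109, -96) + 6352) = -2125 + ((-96 - I*√2) + 6352) = -2125 + (6256 - I*√2) = 4131 - I*√2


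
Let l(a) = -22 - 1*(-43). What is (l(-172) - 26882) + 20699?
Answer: -6162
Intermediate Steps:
l(a) = 21 (l(a) = -22 + 43 = 21)
(l(-172) - 26882) + 20699 = (21 - 26882) + 20699 = -26861 + 20699 = -6162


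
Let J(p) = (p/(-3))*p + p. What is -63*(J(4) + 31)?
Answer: -1869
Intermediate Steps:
J(p) = p - p²/3 (J(p) = (p*(-⅓))*p + p = (-p/3)*p + p = -p²/3 + p = p - p²/3)
-63*(J(4) + 31) = -63*((⅓)*4*(3 - 1*4) + 31) = -63*((⅓)*4*(3 - 4) + 31) = -63*((⅓)*4*(-1) + 31) = -63*(-4/3 + 31) = -63*89/3 = -1869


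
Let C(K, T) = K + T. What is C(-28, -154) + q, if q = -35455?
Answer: -35637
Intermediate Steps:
C(-28, -154) + q = (-28 - 154) - 35455 = -182 - 35455 = -35637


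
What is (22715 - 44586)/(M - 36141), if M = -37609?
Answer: 21871/73750 ≈ 0.29656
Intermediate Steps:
(22715 - 44586)/(M - 36141) = (22715 - 44586)/(-37609 - 36141) = -21871/(-73750) = -21871*(-1/73750) = 21871/73750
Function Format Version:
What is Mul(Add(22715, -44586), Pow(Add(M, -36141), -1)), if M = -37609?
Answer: Rational(21871, 73750) ≈ 0.29656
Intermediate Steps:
Mul(Add(22715, -44586), Pow(Add(M, -36141), -1)) = Mul(Add(22715, -44586), Pow(Add(-37609, -36141), -1)) = Mul(-21871, Pow(-73750, -1)) = Mul(-21871, Rational(-1, 73750)) = Rational(21871, 73750)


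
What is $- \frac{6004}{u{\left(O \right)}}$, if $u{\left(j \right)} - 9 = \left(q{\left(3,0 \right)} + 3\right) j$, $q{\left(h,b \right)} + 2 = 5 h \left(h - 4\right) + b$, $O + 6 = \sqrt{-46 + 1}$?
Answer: $- \frac{186124}{5823} - \frac{84056 i \sqrt{5}}{5823} \approx -31.964 - 32.278 i$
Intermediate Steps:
$O = -6 + 3 i \sqrt{5}$ ($O = -6 + \sqrt{-46 + 1} = -6 + \sqrt{-45} = -6 + 3 i \sqrt{5} \approx -6.0 + 6.7082 i$)
$q{\left(h,b \right)} = -2 + b + 5 h \left(-4 + h\right)$ ($q{\left(h,b \right)} = -2 + \left(5 h \left(h - 4\right) + b\right) = -2 + \left(5 h \left(-4 + h\right) + b\right) = -2 + \left(b + 5 h \left(-4 + h\right)\right) = -2 + b + 5 h \left(-4 + h\right)$)
$u{\left(j \right)} = 9 - 14 j$ ($u{\left(j \right)} = 9 + \left(\left(-2 + 0 - 60 + 5 \cdot 3^{2}\right) + 3\right) j = 9 + \left(\left(-2 + 0 - 60 + 5 \cdot 9\right) + 3\right) j = 9 + \left(\left(-2 + 0 - 60 + 45\right) + 3\right) j = 9 + \left(-17 + 3\right) j = 9 - 14 j$)
$- \frac{6004}{u{\left(O \right)}} = - \frac{6004}{9 - 14 \left(-6 + 3 i \sqrt{5}\right)} = - \frac{6004}{9 + \left(84 - 42 i \sqrt{5}\right)} = - \frac{6004}{93 - 42 i \sqrt{5}}$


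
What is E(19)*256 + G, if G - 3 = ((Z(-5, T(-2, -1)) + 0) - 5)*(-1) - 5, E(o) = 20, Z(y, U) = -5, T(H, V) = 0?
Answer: 5128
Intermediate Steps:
G = 8 (G = 3 + (((-5 + 0) - 5)*(-1) - 5) = 3 + ((-5 - 5)*(-1) - 5) = 3 + (-10*(-1) - 5) = 3 + (10 - 5) = 3 + 5 = 8)
E(19)*256 + G = 20*256 + 8 = 5120 + 8 = 5128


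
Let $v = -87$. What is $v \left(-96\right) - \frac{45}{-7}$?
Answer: $\frac{58509}{7} \approx 8358.4$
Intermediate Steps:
$v \left(-96\right) - \frac{45}{-7} = \left(-87\right) \left(-96\right) - \frac{45}{-7} = 8352 - - \frac{45}{7} = 8352 + \frac{45}{7} = \frac{58509}{7}$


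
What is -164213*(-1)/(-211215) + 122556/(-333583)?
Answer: -80664330719/70457733345 ≈ -1.1449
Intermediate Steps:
-164213*(-1)/(-211215) + 122556/(-333583) = 164213*(-1/211215) + 122556*(-1/333583) = -164213/211215 - 122556/333583 = -80664330719/70457733345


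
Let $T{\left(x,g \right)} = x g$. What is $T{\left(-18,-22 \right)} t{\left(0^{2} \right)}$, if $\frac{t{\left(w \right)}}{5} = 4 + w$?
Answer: $7920$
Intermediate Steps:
$T{\left(x,g \right)} = g x$
$t{\left(w \right)} = 20 + 5 w$ ($t{\left(w \right)} = 5 \left(4 + w\right) = 20 + 5 w$)
$T{\left(-18,-22 \right)} t{\left(0^{2} \right)} = \left(-22\right) \left(-18\right) \left(20 + 5 \cdot 0^{2}\right) = 396 \left(20 + 5 \cdot 0\right) = 396 \left(20 + 0\right) = 396 \cdot 20 = 7920$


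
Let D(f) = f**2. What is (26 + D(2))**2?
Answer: 900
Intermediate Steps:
(26 + D(2))**2 = (26 + 2**2)**2 = (26 + 4)**2 = 30**2 = 900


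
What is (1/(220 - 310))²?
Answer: 1/8100 ≈ 0.00012346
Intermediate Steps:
(1/(220 - 310))² = (1/(-90))² = (-1/90)² = 1/8100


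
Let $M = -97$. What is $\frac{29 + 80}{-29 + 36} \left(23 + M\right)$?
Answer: $- \frac{8066}{7} \approx -1152.3$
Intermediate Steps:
$\frac{29 + 80}{-29 + 36} \left(23 + M\right) = \frac{29 + 80}{-29 + 36} \left(23 - 97\right) = \frac{109}{7} \left(-74\right) = - \frac{8066}{7}$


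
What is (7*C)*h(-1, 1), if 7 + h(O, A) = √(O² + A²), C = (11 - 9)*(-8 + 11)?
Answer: -294 + 42*√2 ≈ -234.60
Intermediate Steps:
C = 6 (C = 2*3 = 6)
h(O, A) = -7 + √(A² + O²) (h(O, A) = -7 + √(O² + A²) = -7 + √(A² + O²))
(7*C)*h(-1, 1) = (7*6)*(-7 + √(1² + (-1)²)) = 42*(-7 + √(1 + 1)) = 42*(-7 + √2) = -294 + 42*√2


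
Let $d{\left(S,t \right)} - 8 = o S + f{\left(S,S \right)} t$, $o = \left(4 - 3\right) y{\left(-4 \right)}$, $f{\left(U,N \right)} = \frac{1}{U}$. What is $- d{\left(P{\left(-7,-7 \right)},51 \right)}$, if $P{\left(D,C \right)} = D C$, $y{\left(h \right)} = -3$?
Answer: $\frac{6760}{49} \approx 137.96$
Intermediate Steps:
$o = -3$ ($o = \left(4 - 3\right) \left(-3\right) = 1 \left(-3\right) = -3$)
$P{\left(D,C \right)} = C D$
$d{\left(S,t \right)} = 8 - 3 S + \frac{t}{S}$ ($d{\left(S,t \right)} = 8 - \left(3 S - \frac{t}{S}\right) = 8 - 3 S + \frac{t}{S}$)
$- d{\left(P{\left(-7,-7 \right)},51 \right)} = - (8 - 3 \left(\left(-7\right) \left(-7\right)\right) + \frac{51}{\left(-7\right) \left(-7\right)}) = - (8 - 147 + \frac{51}{49}) = \left(-1\right) \left(- \frac{6760}{49}\right) = \frac{6760}{49}$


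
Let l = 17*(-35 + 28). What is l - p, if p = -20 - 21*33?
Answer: 594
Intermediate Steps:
p = -713 (p = -20 - 693 = -713)
l = -119 (l = 17*(-7) = -119)
l - p = -119 - 1*(-713) = -119 + 713 = 594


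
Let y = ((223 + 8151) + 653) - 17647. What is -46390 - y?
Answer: -37770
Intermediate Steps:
y = -8620 (y = (8374 + 653) - 17647 = 9027 - 17647 = -8620)
-46390 - y = -46390 - 1*(-8620) = -46390 + 8620 = -37770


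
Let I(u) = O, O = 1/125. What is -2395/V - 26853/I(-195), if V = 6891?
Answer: -23130505270/6891 ≈ -3.3566e+6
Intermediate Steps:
O = 1/125 ≈ 0.0080000
I(u) = 1/125
-2395/V - 26853/I(-195) = -2395/6891 - 26853/1/125 = -2395*1/6891 - 26853*125 = -2395/6891 - 3356625 = -23130505270/6891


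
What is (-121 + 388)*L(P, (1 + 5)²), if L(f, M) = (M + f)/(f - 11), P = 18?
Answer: 14418/7 ≈ 2059.7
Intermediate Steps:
L(f, M) = (M + f)/(-11 + f)
(-121 + 388)*L(P, (1 + 5)²) = (-121 + 388)*(((1 + 5)² + 18)/(-11 + 18)) = 267*((6² + 18)/7) = 267*((36 + 18)/7) = 267*((⅐)*54) = 267*(54/7) = 14418/7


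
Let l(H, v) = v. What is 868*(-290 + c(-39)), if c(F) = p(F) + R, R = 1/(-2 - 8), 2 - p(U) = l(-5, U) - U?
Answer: -1250354/5 ≈ -2.5007e+5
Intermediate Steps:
p(U) = 2 (p(U) = 2 - (U - U) = 2 - 1*0 = 2 + 0 = 2)
R = -⅒ (R = 1/(-10) = -⅒ ≈ -0.10000)
c(F) = 19/10 (c(F) = 2 - ⅒ = 19/10)
868*(-290 + c(-39)) = 868*(-290 + 19/10) = 868*(-2881/10) = -1250354/5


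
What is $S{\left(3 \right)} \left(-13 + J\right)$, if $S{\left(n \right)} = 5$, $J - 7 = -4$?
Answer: $-50$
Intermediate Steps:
$J = 3$ ($J = 7 - 4 = 3$)
$S{\left(3 \right)} \left(-13 + J\right) = 5 \left(-13 + 3\right) = 5 \left(-10\right) = -50$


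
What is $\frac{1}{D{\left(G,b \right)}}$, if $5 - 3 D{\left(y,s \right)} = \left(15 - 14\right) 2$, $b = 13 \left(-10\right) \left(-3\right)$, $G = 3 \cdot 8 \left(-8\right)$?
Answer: $1$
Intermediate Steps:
$G = -192$ ($G = 24 \left(-8\right) = -192$)
$b = 390$ ($b = \left(-130\right) \left(-3\right) = 390$)
$D{\left(y,s \right)} = 1$ ($D{\left(y,s \right)} = \frac{5}{3} - \frac{\left(15 - 14\right) 2}{3} = \frac{5}{3} - \frac{1 \cdot 2}{3} = \frac{5}{3} - \frac{2}{3} = 1$)
$\frac{1}{D{\left(G,b \right)}} = 1^{-1} = 1$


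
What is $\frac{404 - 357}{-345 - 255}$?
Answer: $- \frac{47}{600} \approx -0.078333$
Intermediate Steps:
$\frac{404 - 357}{-345 - 255} = \frac{47}{-600} = 47 \left(- \frac{1}{600}\right) = - \frac{47}{600}$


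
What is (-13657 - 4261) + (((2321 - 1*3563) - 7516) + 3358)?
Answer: -23318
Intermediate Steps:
(-13657 - 4261) + (((2321 - 1*3563) - 7516) + 3358) = -17918 + (((2321 - 3563) - 7516) + 3358) = -17918 + ((-1242 - 7516) + 3358) = -17918 + (-8758 + 3358) = -17918 - 5400 = -23318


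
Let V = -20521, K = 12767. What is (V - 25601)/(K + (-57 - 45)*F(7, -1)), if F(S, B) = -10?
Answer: -46122/13787 ≈ -3.3453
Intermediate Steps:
(V - 25601)/(K + (-57 - 45)*F(7, -1)) = (-20521 - 25601)/(12767 + (-57 - 45)*(-10)) = -46122/(12767 - 102*(-10)) = -46122/(12767 + 1020) = -46122/13787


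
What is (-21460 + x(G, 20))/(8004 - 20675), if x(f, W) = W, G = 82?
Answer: 21440/12671 ≈ 1.6921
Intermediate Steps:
(-21460 + x(G, 20))/(8004 - 20675) = (-21460 + 20)/(8004 - 20675) = -21440/(-12671) = -21440*(-1/12671) = 21440/12671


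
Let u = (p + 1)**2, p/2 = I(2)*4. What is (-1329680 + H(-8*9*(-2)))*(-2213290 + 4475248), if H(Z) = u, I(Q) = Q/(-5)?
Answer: -75191734139082/25 ≈ -3.0077e+12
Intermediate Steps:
I(Q) = -Q/5 (I(Q) = Q*(-1/5) = -Q/5)
p = -16/5 (p = 2*(-1/5*2*4) = 2*(-2/5*4) = 2*(-8/5) = -16/5 ≈ -3.2000)
u = 121/25 (u = (-16/5 + 1)**2 = (-11/5)**2 = 121/25 ≈ 4.8400)
H(Z) = 121/25
(-1329680 + H(-8*9*(-2)))*(-2213290 + 4475248) = (-1329680 + 121/25)*(-2213290 + 4475248) = -33241879/25*2261958 = -75191734139082/25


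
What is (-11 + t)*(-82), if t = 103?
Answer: -7544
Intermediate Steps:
(-11 + t)*(-82) = (-11 + 103)*(-82) = 92*(-82) = -7544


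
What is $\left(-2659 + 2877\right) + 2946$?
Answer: $3164$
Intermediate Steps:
$\left(-2659 + 2877\right) + 2946 = 218 + 2946 = 3164$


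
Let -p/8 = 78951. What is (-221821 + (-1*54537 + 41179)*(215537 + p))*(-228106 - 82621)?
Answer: -1726913339962019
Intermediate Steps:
p = -631608 (p = -8*78951 = -631608)
(-221821 + (-1*54537 + 41179)*(215537 + p))*(-228106 - 82621) = (-221821 + (-1*54537 + 41179)*(215537 - 631608))*(-228106 - 82621) = (-221821 + (-54537 + 41179)*(-416071))*(-310727) = (-221821 - 13358*(-416071))*(-310727) = (-221821 + 5557876418)*(-310727) = 5557654597*(-310727) = -1726913339962019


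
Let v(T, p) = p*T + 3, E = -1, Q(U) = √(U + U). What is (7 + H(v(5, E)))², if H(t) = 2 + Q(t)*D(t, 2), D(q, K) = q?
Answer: 65 - 72*I ≈ 65.0 - 72.0*I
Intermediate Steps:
Q(U) = √2*√U (Q(U) = √(2*U) = √2*√U)
v(T, p) = 3 + T*p (v(T, p) = T*p + 3 = 3 + T*p)
H(t) = 2 + √2*t^(3/2) (H(t) = 2 + (√2*√t)*t = 2 + √2*t^(3/2))
(7 + H(v(5, E)))² = (7 + (2 + √2*(3 + 5*(-1))^(3/2)))² = (7 + (2 + √2*(3 - 5)^(3/2)))² = (7 + (2 + √2*(-2)^(3/2)))² = (7 + (2 + √2*(-2*I*√2)))² = (7 + (2 - 4*I))² = (9 - 4*I)²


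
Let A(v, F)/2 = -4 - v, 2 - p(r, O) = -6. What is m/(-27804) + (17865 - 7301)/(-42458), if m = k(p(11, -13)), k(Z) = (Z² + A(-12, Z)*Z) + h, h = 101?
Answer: -153080825/590251116 ≈ -0.25935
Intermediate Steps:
p(r, O) = 8 (p(r, O) = 2 - 1*(-6) = 2 + 6 = 8)
A(v, F) = -8 - 2*v (A(v, F) = 2*(-4 - v) = -8 - 2*v)
k(Z) = 101 + Z² + 16*Z (k(Z) = (Z² + (-8 - 2*(-12))*Z) + 101 = (Z² + (-8 + 24)*Z) + 101 = (Z² + 16*Z) + 101 = 101 + Z² + 16*Z)
m = 293 (m = 101 + 8² + 16*8 = 101 + 64 + 128 = 293)
m/(-27804) + (17865 - 7301)/(-42458) = 293/(-27804) + (17865 - 7301)/(-42458) = 293*(-1/27804) + 10564*(-1/42458) = -293/27804 - 5282/21229 = -153080825/590251116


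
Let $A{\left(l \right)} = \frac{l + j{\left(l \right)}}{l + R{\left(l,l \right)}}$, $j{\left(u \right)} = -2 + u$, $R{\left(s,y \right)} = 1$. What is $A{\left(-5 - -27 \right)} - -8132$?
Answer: $\frac{187078}{23} \approx 8133.8$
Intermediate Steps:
$A{\left(l \right)} = \frac{-2 + 2 l}{1 + l}$ ($A{\left(l \right)} = \frac{l + \left(-2 + l\right)}{l + 1} = \frac{-2 + 2 l}{1 + l}$)
$A{\left(-5 - -27 \right)} - -8132 = \frac{2 \left(-1 - -22\right)}{1 - -22} - -8132 = \frac{2 \left(-1 + \left(-5 + 27\right)\right)}{1 + \left(-5 + 27\right)} + 8132 = \frac{2 \left(-1 + 22\right)}{1 + 22} + 8132 = 2 \cdot \frac{1}{23} \cdot 21 + 8132 = \frac{42}{23} + 8132 = \frac{187078}{23}$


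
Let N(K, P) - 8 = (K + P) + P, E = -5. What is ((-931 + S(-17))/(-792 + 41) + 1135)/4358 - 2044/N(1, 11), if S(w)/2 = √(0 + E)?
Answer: -3331634478/50729299 - I*√5/1636429 ≈ -65.675 - 1.3664e-6*I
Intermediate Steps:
S(w) = 2*I*√5 (S(w) = 2*√(0 - 5) = 2*√(-5) = 2*(I*√5) = 2*I*√5)
N(K, P) = 8 + K + 2*P (N(K, P) = 8 + ((K + P) + P) = 8 + (K + 2*P) = 8 + K + 2*P)
((-931 + S(-17))/(-792 + 41) + 1135)/4358 - 2044/N(1, 11) = ((-931 + 2*I*√5)/(-792 + 41) + 1135)/4358 - 2044/(8 + 1 + 2*11) = ((-931 + 2*I*√5)/(-751) + 1135)*(1/4358) - 2044/(8 + 1 + 22) = ((-931 + 2*I*√5)*(-1/751) + 1135)*(1/4358) - 2044/31 = ((931/751 - 2*I*√5/751) + 1135)*(1/4358) - 2044*1/31 = (853316/751 - 2*I*√5/751)*(1/4358) - 2044/31 = (426658/1636429 - I*√5/1636429) - 2044/31 = -3331634478/50729299 - I*√5/1636429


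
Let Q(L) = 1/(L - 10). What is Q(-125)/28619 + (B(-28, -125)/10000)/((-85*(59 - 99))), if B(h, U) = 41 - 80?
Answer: -36935807/26272242000000 ≈ -1.4059e-6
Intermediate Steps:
Q(L) = 1/(-10 + L)
B(h, U) = -39
Q(-125)/28619 + (B(-28, -125)/10000)/((-85*(59 - 99))) = 1/(-10 - 125*28619) + (-39/10000)/((-85*(59 - 99))) = (1/28619)/(-135) + (-39*1/10000)/((-85*(-40))) = -1/135*1/28619 - 39/10000/3400 = -1/3863565 - 39/10000*1/3400 = -1/3863565 - 39/34000000 = -36935807/26272242000000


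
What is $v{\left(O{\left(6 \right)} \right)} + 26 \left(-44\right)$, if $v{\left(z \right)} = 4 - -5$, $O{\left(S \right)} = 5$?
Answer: $-1135$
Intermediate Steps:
$v{\left(z \right)} = 9$ ($v{\left(z \right)} = 4 + 5 = 9$)
$v{\left(O{\left(6 \right)} \right)} + 26 \left(-44\right) = 9 + 26 \left(-44\right) = 9 - 1144 = -1135$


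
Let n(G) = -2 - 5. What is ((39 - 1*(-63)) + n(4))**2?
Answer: 9025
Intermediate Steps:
n(G) = -7
((39 - 1*(-63)) + n(4))**2 = ((39 - 1*(-63)) - 7)**2 = ((39 + 63) - 7)**2 = (102 - 7)**2 = 95**2 = 9025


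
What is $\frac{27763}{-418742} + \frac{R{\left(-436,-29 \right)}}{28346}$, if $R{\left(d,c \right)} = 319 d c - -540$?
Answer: $\frac{844204104097}{5934830366} \approx 142.25$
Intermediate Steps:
$R{\left(d,c \right)} = 540 + 319 c d$ ($R{\left(d,c \right)} = 319 c d + 540 = 540 + 319 c d$)
$\frac{27763}{-418742} + \frac{R{\left(-436,-29 \right)}}{28346} = \frac{27763}{-418742} + \frac{540 + 319 \left(-29\right) \left(-436\right)}{28346} = 27763 \left(- \frac{1}{418742}\right) + \left(540 + 4033436\right) \frac{1}{28346} = - \frac{27763}{418742} + 4033976 \cdot \frac{1}{28346} = - \frac{27763}{418742} + \frac{2016988}{14173} = \frac{844204104097}{5934830366}$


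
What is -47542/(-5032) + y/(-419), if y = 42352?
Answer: -96597583/1054204 ≈ -91.631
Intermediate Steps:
-47542/(-5032) + y/(-419) = -47542/(-5032) + 42352/(-419) = -47542*(-1/5032) + 42352*(-1/419) = 23771/2516 - 42352/419 = -96597583/1054204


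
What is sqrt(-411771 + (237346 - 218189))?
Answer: I*sqrt(392614) ≈ 626.59*I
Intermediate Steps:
sqrt(-411771 + (237346 - 218189)) = sqrt(-411771 + 19157) = sqrt(-392614) = I*sqrt(392614)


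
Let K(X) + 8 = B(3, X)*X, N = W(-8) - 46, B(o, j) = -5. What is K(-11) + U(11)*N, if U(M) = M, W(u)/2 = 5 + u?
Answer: -525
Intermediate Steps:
W(u) = 10 + 2*u (W(u) = 2*(5 + u) = 10 + 2*u)
N = -52 (N = (10 + 2*(-8)) - 46 = (10 - 16) - 46 = -6 - 46 = -52)
K(X) = -8 - 5*X
K(-11) + U(11)*N = (-8 - 5*(-11)) + 11*(-52) = (-8 + 55) - 572 = 47 - 572 = -525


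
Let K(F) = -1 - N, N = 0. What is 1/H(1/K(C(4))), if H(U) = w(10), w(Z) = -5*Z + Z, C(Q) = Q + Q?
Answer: -1/40 ≈ -0.025000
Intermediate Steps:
C(Q) = 2*Q
w(Z) = -4*Z
K(F) = -1 (K(F) = -1 - 1*0 = -1 + 0 = -1)
H(U) = -40 (H(U) = -4*10 = -40)
1/H(1/K(C(4))) = 1/(-40) = -1/40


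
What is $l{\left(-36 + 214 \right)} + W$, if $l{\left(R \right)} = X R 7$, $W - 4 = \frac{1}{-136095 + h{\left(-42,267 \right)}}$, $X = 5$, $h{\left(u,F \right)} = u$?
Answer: $\frac{848678057}{136137} \approx 6234.0$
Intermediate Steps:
$W = \frac{544547}{136137}$ ($W = 4 + \frac{1}{-136095 - 42} = 4 + \frac{1}{-136137} = 4 - \frac{1}{136137} = \frac{544547}{136137} \approx 4.0$)
$l{\left(R \right)} = 35 R$ ($l{\left(R \right)} = 5 R 7 = 35 R$)
$l{\left(-36 + 214 \right)} + W = 35 \left(-36 + 214\right) + \frac{544547}{136137} = 35 \cdot 178 + \frac{544547}{136137} = 6230 + \frac{544547}{136137} = \frac{848678057}{136137}$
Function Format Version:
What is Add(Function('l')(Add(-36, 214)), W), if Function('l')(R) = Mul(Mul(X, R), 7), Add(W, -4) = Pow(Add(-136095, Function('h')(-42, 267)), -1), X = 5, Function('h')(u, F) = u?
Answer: Rational(848678057, 136137) ≈ 6234.0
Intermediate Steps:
W = Rational(544547, 136137) (W = Add(4, Pow(Add(-136095, -42), -1)) = Add(4, Pow(-136137, -1)) = Add(4, Rational(-1, 136137)) = Rational(544547, 136137) ≈ 4.0000)
Function('l')(R) = Mul(35, R) (Function('l')(R) = Mul(Mul(5, R), 7) = Mul(35, R))
Add(Function('l')(Add(-36, 214)), W) = Add(Mul(35, Add(-36, 214)), Rational(544547, 136137)) = Add(Mul(35, 178), Rational(544547, 136137)) = Add(6230, Rational(544547, 136137)) = Rational(848678057, 136137)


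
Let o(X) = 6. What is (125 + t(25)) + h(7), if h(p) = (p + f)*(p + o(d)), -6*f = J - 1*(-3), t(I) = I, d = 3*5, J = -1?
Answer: 710/3 ≈ 236.67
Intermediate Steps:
d = 15
f = -1/3 (f = -(-1 - 1*(-3))/6 = -(-1 + 3)/6 = -1/6*2 = -1/3 ≈ -0.33333)
h(p) = (6 + p)*(-1/3 + p) (h(p) = (p - 1/3)*(p + 6) = (-1/3 + p)*(6 + p) = (6 + p)*(-1/3 + p))
(125 + t(25)) + h(7) = (125 + 25) + (-2 + 7**2 + (17/3)*7) = 150 + (-2 + 49 + 119/3) = 150 + 260/3 = 710/3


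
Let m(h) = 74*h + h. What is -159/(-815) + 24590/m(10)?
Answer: 403202/12225 ≈ 32.982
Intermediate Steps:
m(h) = 75*h
-159/(-815) + 24590/m(10) = -159/(-815) + 24590/((75*10)) = -159*(-1/815) + 24590/750 = 159/815 + 24590*(1/750) = 159/815 + 2459/75 = 403202/12225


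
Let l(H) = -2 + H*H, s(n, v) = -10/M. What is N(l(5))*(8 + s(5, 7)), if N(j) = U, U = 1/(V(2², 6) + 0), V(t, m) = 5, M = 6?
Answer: 19/15 ≈ 1.2667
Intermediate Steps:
s(n, v) = -5/3 (s(n, v) = -10/6 = -10*⅙ = -5/3)
l(H) = -2 + H²
U = ⅕ (U = 1/(5 + 0) = 1/5 = ⅕ ≈ 0.20000)
N(j) = ⅕
N(l(5))*(8 + s(5, 7)) = (8 - 5/3)/5 = (⅕)*(19/3) = 19/15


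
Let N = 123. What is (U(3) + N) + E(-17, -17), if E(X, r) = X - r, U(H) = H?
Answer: 126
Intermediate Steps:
(U(3) + N) + E(-17, -17) = (3 + 123) + (-17 - 1*(-17)) = 126 + (-17 + 17) = 126 + 0 = 126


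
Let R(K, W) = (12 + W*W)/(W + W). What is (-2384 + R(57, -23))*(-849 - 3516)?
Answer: 481044825/46 ≈ 1.0458e+7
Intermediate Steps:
R(K, W) = (12 + W²)/(2*W) (R(K, W) = (12 + W²)/((2*W)) = (12 + W²)*(1/(2*W)) = (12 + W²)/(2*W))
(-2384 + R(57, -23))*(-849 - 3516) = (-2384 + ((½)*(-23) + 6/(-23)))*(-849 - 3516) = (-2384 + (-23/2 + 6*(-1/23)))*(-4365) = (-2384 + (-23/2 - 6/23))*(-4365) = (-2384 - 541/46)*(-4365) = -110205/46*(-4365) = 481044825/46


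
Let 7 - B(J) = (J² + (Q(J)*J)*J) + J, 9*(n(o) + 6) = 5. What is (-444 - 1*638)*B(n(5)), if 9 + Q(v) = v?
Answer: -324159626/729 ≈ -4.4466e+5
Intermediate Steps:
Q(v) = -9 + v
n(o) = -49/9 (n(o) = -6 + (⅑)*5 = -6 + 5/9 = -49/9)
B(J) = 7 - J - J² - J²*(-9 + J) (B(J) = 7 - ((J² + ((-9 + J)*J)*J) + J) = 7 - ((J² + (J*(-9 + J))*J) + J) = 7 - ((J² + J²*(-9 + J)) + J) = 7 - (J + J² + J²*(-9 + J)) = 7 + (-J - J² - J²*(-9 + J)) = 7 - J - J² - J²*(-9 + J))
(-444 - 1*638)*B(n(5)) = (-444 - 1*638)*(7 - 1*(-49/9) - (-49/9)³ + 8*(-49/9)²) = (-444 - 638)*(7 + 49/9 - 1*(-117649/729) + 8*(2401/81)) = -1082*(7 + 49/9 + 117649/729 + 19208/81) = -1082*299593/729 = -324159626/729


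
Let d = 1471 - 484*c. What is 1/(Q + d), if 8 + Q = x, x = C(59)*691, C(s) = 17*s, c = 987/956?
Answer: 239/165874677 ≈ 1.4408e-6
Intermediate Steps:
c = 987/956 (c = 987*(1/956) = 987/956 ≈ 1.0324)
d = 232142/239 (d = 1471 - 484*987/956 = 1471 - 119427/239 = 232142/239 ≈ 971.31)
x = 693073 (x = (17*59)*691 = 1003*691 = 693073)
Q = 693065 (Q = -8 + 693073 = 693065)
1/(Q + d) = 1/(693065 + 232142/239) = 1/(165874677/239) = 239/165874677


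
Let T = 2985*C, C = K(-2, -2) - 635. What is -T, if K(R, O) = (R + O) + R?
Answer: 1913385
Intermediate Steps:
K(R, O) = O + 2*R (K(R, O) = (O + R) + R = O + 2*R)
C = -641 (C = (-2 + 2*(-2)) - 635 = (-2 - 4) - 635 = -6 - 635 = -641)
T = -1913385 (T = 2985*(-641) = -1913385)
-T = -1*(-1913385) = 1913385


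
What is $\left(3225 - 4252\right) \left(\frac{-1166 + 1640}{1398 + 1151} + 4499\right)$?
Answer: $- \frac{11778072475}{2549} \approx -4.6207 \cdot 10^{6}$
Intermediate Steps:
$\left(3225 - 4252\right) \left(\frac{-1166 + 1640}{1398 + 1151} + 4499\right) = - 1027 \left(\frac{474}{2549} + 4499\right) = \left(-1027\right) \frac{11468425}{2549} = - \frac{11778072475}{2549}$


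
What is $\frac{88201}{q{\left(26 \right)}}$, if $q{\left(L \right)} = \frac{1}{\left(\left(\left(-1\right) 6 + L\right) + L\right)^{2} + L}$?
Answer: $188926542$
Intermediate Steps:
$q{\left(L \right)} = \frac{1}{L + \left(-6 + 2 L\right)^{2}}$ ($q{\left(L \right)} = \frac{1}{\left(\left(-6 + L\right) + L\right)^{2} + L} = \frac{1}{\left(-6 + 2 L\right)^{2} + L} = \frac{1}{L + \left(-6 + 2 L\right)^{2}}$)
$\frac{88201}{q{\left(26 \right)}} = \frac{88201}{\frac{1}{26 + 4 \left(-3 + 26\right)^{2}}} = \frac{88201}{\frac{1}{26 + 4 \cdot 23^{2}}} = \frac{88201}{\frac{1}{26 + 4 \cdot 529}} = \frac{88201}{\frac{1}{26 + 2116}} = \frac{88201}{\frac{1}{2142}} = 88201 \frac{1}{\frac{1}{2142}} = 88201 \cdot 2142 = 188926542$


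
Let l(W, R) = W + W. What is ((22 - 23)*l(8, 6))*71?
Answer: -1136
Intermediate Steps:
l(W, R) = 2*W
((22 - 23)*l(8, 6))*71 = ((22 - 23)*(2*8))*71 = -1*16*71 = -16*71 = -1136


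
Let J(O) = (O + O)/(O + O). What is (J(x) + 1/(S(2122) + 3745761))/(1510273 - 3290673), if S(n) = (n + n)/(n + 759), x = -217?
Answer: -5395772283/9606630407987000 ≈ -5.6167e-7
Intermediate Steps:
J(O) = 1 (J(O) = (2*O)/((2*O)) = (2*O)*(1/(2*O)) = 1)
S(n) = 2*n/(759 + n) (S(n) = (2*n)/(759 + n) = 2*n/(759 + n))
(J(x) + 1/(S(2122) + 3745761))/(1510273 - 3290673) = (1 + 1/(2*2122/(759 + 2122) + 3745761))/(1510273 - 3290673) = (1 + 1/(2*2122/2881 + 3745761))/(-1780400) = (1 + 1/(2*2122*(1/2881) + 3745761))*(-1/1780400) = (1 + 1/(4244/2881 + 3745761))*(-1/1780400) = (1 + 1/(10791541685/2881))*(-1/1780400) = (1 + 2881/10791541685)*(-1/1780400) = (10791544566/10791541685)*(-1/1780400) = -5395772283/9606630407987000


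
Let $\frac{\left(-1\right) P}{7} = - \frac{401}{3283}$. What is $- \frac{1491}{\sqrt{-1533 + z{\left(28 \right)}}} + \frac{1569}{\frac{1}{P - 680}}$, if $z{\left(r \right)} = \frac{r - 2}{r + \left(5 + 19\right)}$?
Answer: $- \frac{499756311}{469} + \frac{1491 i \sqrt{6130}}{3065} \approx -1.0656 \cdot 10^{6} + 38.087 i$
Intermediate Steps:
$P = \frac{401}{469}$ ($P = - 7 \left(- \frac{401}{3283}\right) = - 7 \left(\left(-401\right) \frac{1}{3283}\right) = \left(-7\right) \left(- \frac{401}{3283}\right) = \frac{401}{469} \approx 0.85501$)
$z{\left(r \right)} = \frac{-2 + r}{24 + r}$ ($z{\left(r \right)} = \frac{-2 + r}{r + 24} = \frac{-2 + r}{24 + r}$)
$- \frac{1491}{\sqrt{-1533 + z{\left(28 \right)}}} + \frac{1569}{\frac{1}{P - 680}} = - \frac{1491}{\sqrt{-1533 + \frac{-2 + 28}{24 + 28}}} + \frac{1569}{\frac{1}{\frac{401}{469} - 680}} = - \frac{1491}{\sqrt{-1533 + \frac{1}{52} \cdot 26}} + \frac{1569}{\frac{1}{- \frac{318519}{469}}} = - \frac{1491}{\sqrt{-1533 + \frac{1}{52} \cdot 26}} + \frac{1569}{- \frac{469}{318519}} = - \frac{1491}{\sqrt{-1533 + \frac{1}{2}}} + 1569 \left(- \frac{318519}{469}\right) = - \frac{1491}{\sqrt{- \frac{3065}{2}}} - \frac{499756311}{469} = - \frac{1491}{\frac{1}{2} i \sqrt{6130}} - \frac{499756311}{469} = - 1491 \left(- \frac{i \sqrt{6130}}{3065}\right) - \frac{499756311}{469} = \frac{1491 i \sqrt{6130}}{3065} - \frac{499756311}{469} = - \frac{499756311}{469} + \frac{1491 i \sqrt{6130}}{3065}$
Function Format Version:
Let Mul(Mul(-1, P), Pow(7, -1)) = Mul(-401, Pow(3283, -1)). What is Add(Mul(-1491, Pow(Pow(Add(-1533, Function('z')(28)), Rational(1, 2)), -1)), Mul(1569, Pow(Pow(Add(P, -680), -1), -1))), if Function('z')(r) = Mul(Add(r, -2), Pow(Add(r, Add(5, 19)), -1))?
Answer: Add(Rational(-499756311, 469), Mul(Rational(1491, 3065), I, Pow(6130, Rational(1, 2)))) ≈ Add(-1.0656e+6, Mul(38.087, I))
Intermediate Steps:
P = Rational(401, 469) (P = Mul(-7, Mul(-401, Pow(3283, -1))) = Mul(-7, Mul(-401, Rational(1, 3283))) = Mul(-7, Rational(-401, 3283)) = Rational(401, 469) ≈ 0.85501)
Function('z')(r) = Mul(Pow(Add(24, r), -1), Add(-2, r)) (Function('z')(r) = Mul(Add(-2, r), Pow(Add(r, 24), -1)) = Mul(Add(-2, r), Pow(Add(24, r), -1)) = Mul(Pow(Add(24, r), -1), Add(-2, r)))
Add(Mul(-1491, Pow(Pow(Add(-1533, Function('z')(28)), Rational(1, 2)), -1)), Mul(1569, Pow(Pow(Add(P, -680), -1), -1))) = Add(Mul(-1491, Pow(Pow(Add(-1533, Mul(Pow(Add(24, 28), -1), Add(-2, 28))), Rational(1, 2)), -1)), Mul(1569, Pow(Pow(Add(Rational(401, 469), -680), -1), -1))) = Add(Mul(-1491, Pow(Pow(Add(-1533, Mul(Pow(52, -1), 26)), Rational(1, 2)), -1)), Mul(1569, Pow(Pow(Rational(-318519, 469), -1), -1))) = Add(Mul(-1491, Pow(Pow(Add(-1533, Mul(Rational(1, 52), 26)), Rational(1, 2)), -1)), Mul(1569, Pow(Rational(-469, 318519), -1))) = Add(Mul(-1491, Pow(Pow(Add(-1533, Rational(1, 2)), Rational(1, 2)), -1)), Mul(1569, Rational(-318519, 469))) = Add(Mul(-1491, Pow(Pow(Rational(-3065, 2), Rational(1, 2)), -1)), Rational(-499756311, 469)) = Add(Mul(-1491, Pow(Mul(Rational(1, 2), I, Pow(6130, Rational(1, 2))), -1)), Rational(-499756311, 469)) = Add(Mul(-1491, Mul(Rational(-1, 3065), I, Pow(6130, Rational(1, 2)))), Rational(-499756311, 469)) = Add(Mul(Rational(1491, 3065), I, Pow(6130, Rational(1, 2))), Rational(-499756311, 469)) = Add(Rational(-499756311, 469), Mul(Rational(1491, 3065), I, Pow(6130, Rational(1, 2))))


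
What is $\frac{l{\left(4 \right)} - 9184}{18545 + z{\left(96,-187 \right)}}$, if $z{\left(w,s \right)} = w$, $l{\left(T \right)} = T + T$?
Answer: $- \frac{9176}{18641} \approx -0.49225$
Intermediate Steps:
$l{\left(T \right)} = 2 T$
$\frac{l{\left(4 \right)} - 9184}{18545 + z{\left(96,-187 \right)}} = \frac{2 \cdot 4 - 9184}{18545 + 96} = \frac{8 - 9184}{18641} = \left(-9176\right) \frac{1}{18641} = - \frac{9176}{18641}$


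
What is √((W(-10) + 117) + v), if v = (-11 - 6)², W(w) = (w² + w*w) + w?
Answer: 2*√149 ≈ 24.413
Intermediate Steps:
W(w) = w + 2*w² (W(w) = (w² + w²) + w = 2*w² + w = w + 2*w²)
v = 289 (v = (-17)² = 289)
√((W(-10) + 117) + v) = √((-10*(1 + 2*(-10)) + 117) + 289) = √((-10*(1 - 20) + 117) + 289) = √((-10*(-19) + 117) + 289) = √((190 + 117) + 289) = √(307 + 289) = √596 = 2*√149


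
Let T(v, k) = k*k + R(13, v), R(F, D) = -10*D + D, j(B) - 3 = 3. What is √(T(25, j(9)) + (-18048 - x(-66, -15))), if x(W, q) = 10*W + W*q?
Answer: 3*I*√2063 ≈ 136.26*I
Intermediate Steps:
j(B) = 6 (j(B) = 3 + 3 = 6)
R(F, D) = -9*D
T(v, k) = k² - 9*v (T(v, k) = k*k - 9*v = k² - 9*v)
√(T(25, j(9)) + (-18048 - x(-66, -15))) = √((6² - 9*25) + (-18048 - (-66)*(10 - 15))) = √((36 - 225) + (-18048 - (-66)*(-5))) = √(-189 + (-18048 - 1*330)) = √(-189 + (-18048 - 330)) = √(-189 - 18378) = √(-18567) = 3*I*√2063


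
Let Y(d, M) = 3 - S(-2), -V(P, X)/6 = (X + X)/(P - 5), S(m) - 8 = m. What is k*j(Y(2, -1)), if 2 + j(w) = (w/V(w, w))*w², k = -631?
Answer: -2524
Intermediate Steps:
S(m) = 8 + m
V(P, X) = -12*X/(-5 + P) (V(P, X) = -6*(X + X)/(P - 5) = -6*2*X/(-5 + P) = -12*X/(-5 + P))
Y(d, M) = -3 (Y(d, M) = 3 - (8 - 2) = 3 - 1*6 = 3 - 6 = -3)
j(w) = -2 + w²*(5/12 - w/12) (j(w) = -2 + (w/((-12*w/(-5 + w))))*w² = -2 + (w*(-(-5 + w)/(12*w)))*w² = -2 + (5/12 - w/12)*w² = -2 + w²*(5/12 - w/12))
k*j(Y(2, -1)) = -631*(-2 + (1/12)*(-3)²*(5 - 1*(-3))) = -631*(-2 + (1/12)*9*(5 + 3)) = -631*(-2 + (1/12)*9*8) = -631*(-2 + 6) = -631*4 = -2524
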